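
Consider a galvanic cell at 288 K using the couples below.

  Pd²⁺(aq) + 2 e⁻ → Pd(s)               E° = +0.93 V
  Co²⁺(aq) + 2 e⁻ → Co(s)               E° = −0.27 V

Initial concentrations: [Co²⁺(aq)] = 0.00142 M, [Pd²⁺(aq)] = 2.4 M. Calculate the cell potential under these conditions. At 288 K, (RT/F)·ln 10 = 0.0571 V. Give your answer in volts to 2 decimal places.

The Pd²⁺/Pd couple has the more positive E°, so it is the cathode; Co²⁺/Co is the anode.
The standard potential is +0.93 − (−0.27) = +1.20 V and the balanced reaction transfers n = 2 electrons.
Balancing gives Pd²⁺(aq) + Co(s) → Pd(s) + Co²⁺(aq); hence Q = [Co²⁺(aq)] / [Pd²⁺(aq)] = 0.000592 (log Q = −3.228).
By the Nernst equation, E = +1.20 − (0.0571/2)·(−3.228) = +1.29 V.

+1.29 V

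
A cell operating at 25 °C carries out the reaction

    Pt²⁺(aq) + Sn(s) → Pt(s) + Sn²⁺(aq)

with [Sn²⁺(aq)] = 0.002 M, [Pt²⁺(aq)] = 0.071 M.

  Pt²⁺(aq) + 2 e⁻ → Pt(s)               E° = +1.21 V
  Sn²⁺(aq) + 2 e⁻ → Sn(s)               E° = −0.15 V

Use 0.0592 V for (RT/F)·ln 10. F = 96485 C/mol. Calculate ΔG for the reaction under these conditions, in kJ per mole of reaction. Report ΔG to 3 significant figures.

E°cell = +1.21 − (−0.15) = +1.36 V; the balanced reaction transfers n = 2 electrons.
Q = [Sn²⁺(aq)] / [Pt²⁺(aq)] = 0.0282, so log Q = −1.550 and E = +1.36 − (0.0592/2)(−1.550) = +1.4059 V.
Then ΔG = −nFE = −2 × 96485 × +1.4059 J/mol = −271 kJ/mol.

−271 kJ/mol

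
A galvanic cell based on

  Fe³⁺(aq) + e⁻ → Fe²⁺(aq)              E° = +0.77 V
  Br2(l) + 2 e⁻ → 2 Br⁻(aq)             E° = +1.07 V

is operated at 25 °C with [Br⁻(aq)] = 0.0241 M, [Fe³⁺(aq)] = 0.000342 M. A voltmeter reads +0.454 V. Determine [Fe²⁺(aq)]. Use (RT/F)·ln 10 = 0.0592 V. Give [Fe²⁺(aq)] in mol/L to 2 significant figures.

The Br₂/Br⁻ couple has the larger reduction potential, so it is the cathode: E°cell = +1.07 − (+0.77) = +0.30 V and n = 2.
Rearranging E = E° − (0.0592/n)·log Q gives log Q = 2(+0.30 − (+0.454))/0.0592 = −5.203.
Balancing electrons gives Br2(l) + 2 Fe²⁺(aq) → 2 Br⁻(aq) + 2 Fe³⁺(aq); thus Q = ([Br⁻(aq)]^2·[Fe³⁺(aq)]^2) / [Fe²⁺(aq)]^2.
Solving for the unknown gives log [Fe²⁺(aq)] = −2.482, so [Fe²⁺(aq)] ≈ 0.0033 M.

0.0033 M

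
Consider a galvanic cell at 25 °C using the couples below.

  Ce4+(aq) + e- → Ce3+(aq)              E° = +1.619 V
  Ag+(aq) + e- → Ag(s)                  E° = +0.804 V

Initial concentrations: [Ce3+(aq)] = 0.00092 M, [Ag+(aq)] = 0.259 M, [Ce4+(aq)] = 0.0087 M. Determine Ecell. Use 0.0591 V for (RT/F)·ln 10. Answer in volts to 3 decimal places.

Since E°(Ce⁴⁺/Ce³⁺) > E°(Ag⁺/Ag), Ce⁴⁺/Ce³⁺ serves as the cathode.
E°cell = +1.619 − (+0.804) = +0.815 V, with n = 1 electron transferred.
Balancing gives Ce4+(aq) + Ag(s) → Ce3+(aq) + Ag+(aq); hence Q = ([Ce3+(aq)]·[Ag+(aq)]) / [Ce4+(aq)] = 0.0274 (log Q = −1.562).
By the Nernst equation, E = +0.815 − (0.0591/1)·(−1.562) = +0.907 V.

+0.907 V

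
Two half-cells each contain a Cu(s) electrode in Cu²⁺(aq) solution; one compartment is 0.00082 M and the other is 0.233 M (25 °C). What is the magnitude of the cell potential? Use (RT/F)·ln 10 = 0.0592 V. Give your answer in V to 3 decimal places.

For a concentration cell E°cell = 0, since both electrodes use the same couple.
The compartment with the higher Cu²⁺(aq) concentration (0.233 M) acts as the cathode; ions are reduced there and produced at the dilute (0.00082 M) anode.
With n = 2, Ecell = −(0.0592/2)·log([dilute]/[conc]) = −(0.0592/2)·log(0.00082/0.233) = +0.073 V.

0.073 V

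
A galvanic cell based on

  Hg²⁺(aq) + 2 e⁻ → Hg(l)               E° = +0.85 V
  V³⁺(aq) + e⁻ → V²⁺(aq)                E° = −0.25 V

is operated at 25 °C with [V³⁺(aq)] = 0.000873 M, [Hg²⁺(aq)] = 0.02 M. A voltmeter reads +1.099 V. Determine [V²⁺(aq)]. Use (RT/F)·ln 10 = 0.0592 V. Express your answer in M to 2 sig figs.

The Hg²⁺/Hg couple has the larger reduction potential, so it is the cathode: E°cell = +0.85 − (−0.25) = +1.10 V and n = 2.
Since E = E° − (0.0592/n)·log Q, log Q = n(E° − E)/0.0592 = 0.034.
Balancing electrons gives Hg²⁺(aq) + 2 V²⁺(aq) → Hg(l) + 2 V³⁺(aq); thus Q = [V³⁺(aq)]^2 / ([Hg²⁺(aq)]·[V²⁺(aq)]^2).
Solving for the unknown gives log [V²⁺(aq)] = −2.227, so [V²⁺(aq)] ≈ 0.0059 M.

0.0059 M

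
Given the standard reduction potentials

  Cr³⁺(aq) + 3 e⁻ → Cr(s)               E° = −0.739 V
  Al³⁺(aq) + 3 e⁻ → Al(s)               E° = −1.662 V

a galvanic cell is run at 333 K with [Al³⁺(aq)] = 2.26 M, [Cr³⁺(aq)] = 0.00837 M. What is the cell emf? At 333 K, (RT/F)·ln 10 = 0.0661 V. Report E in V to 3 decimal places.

Since E°(Cr³⁺/Cr) > E°(Al³⁺/Al), Cr³⁺/Cr serves as the cathode.
E°cell = −0.739 − (−1.662) = +0.923 V, with n = 3 electrons transferred.
The balanced reaction is Cr³⁺(aq) + Al(s) → Cr(s) + Al³⁺(aq), so Q = [Al³⁺(aq)] / [Cr³⁺(aq)] = 270 and log Q = 2.431.
Applying E = E° − (RT ln10/nF)·log Q gives +0.923 − (0.0661/3)(2.431) = +0.869 V.

+0.869 V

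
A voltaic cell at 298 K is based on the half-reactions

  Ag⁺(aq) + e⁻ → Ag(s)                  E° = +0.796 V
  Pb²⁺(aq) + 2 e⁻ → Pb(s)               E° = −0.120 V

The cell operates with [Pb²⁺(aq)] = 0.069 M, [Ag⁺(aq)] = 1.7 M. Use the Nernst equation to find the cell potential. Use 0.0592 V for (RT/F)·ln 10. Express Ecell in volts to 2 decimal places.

The Ag⁺/Ag couple has the more positive E°, so it is the cathode; Pb²⁺/Pb is the anode.
E°cell = +0.796 − (−0.120) = +0.916 V, with n = 2 electrons transferred.
The balanced reaction is 2 Ag⁺(aq) + Pb(s) → 2 Ag(s) + Pb²⁺(aq), so Q = [Pb²⁺(aq)] / [Ag⁺(aq)]^2 = 0.0239 and log Q = −1.622.
E = E° − (0.0592/n)·log Q = +0.916 − (0.0592/2)(−1.622) = +0.96 V.

+0.96 V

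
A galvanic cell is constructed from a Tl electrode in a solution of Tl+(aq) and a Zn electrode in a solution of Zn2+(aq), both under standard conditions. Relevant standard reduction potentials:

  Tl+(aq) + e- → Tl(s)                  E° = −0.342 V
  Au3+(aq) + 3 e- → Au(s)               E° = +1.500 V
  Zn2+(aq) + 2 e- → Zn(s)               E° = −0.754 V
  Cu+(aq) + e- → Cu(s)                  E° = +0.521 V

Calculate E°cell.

Of the two couples in this cell, the one with the more positive reduction potential is reduced at the cathode: here that is Tl⁺/Tl (−0.342 V); Zn²⁺/Zn (−0.754 V) is the anode.
E°cell = E°(cathode) − E°(anode) = −0.342 − (−0.754) = +0.412 V.

+0.412 V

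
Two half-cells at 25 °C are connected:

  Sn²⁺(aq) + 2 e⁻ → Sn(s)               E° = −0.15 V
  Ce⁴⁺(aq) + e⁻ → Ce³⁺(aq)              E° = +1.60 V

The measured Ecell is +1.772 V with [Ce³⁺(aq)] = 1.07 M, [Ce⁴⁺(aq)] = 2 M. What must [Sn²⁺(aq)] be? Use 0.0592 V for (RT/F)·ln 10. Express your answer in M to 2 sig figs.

0.63 M

Ce⁴⁺/Ce³⁺ is the cathode (higher E°); E°cell = +1.60 − (−0.15) = +1.75 V with n = 2.
Since E = E° − (0.0592/n)·log Q, log Q = n(E° − E)/0.0592 = −0.743.
Balancing electrons gives 2 Ce⁴⁺(aq) + Sn(s) → 2 Ce³⁺(aq) + Sn²⁺(aq); thus Q = ([Ce³⁺(aq)]^2·[Sn²⁺(aq)]) / [Ce⁴⁺(aq)]^2.
Substituting the known concentrations and solving, log [Sn²⁺(aq)] = −0.200 and [Sn²⁺(aq)] = 0.63 M.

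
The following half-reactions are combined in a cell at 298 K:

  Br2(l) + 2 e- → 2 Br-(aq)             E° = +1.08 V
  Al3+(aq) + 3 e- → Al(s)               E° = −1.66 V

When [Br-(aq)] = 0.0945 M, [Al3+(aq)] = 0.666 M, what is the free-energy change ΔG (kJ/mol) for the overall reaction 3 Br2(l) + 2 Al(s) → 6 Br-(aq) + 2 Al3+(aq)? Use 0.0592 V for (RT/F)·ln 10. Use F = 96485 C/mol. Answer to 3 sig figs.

−1620 kJ/mol

E°cell = +1.08 − (−1.66) = +2.74 V; the balanced reaction transfers n = 6 electrons.
Here Q = [Br-(aq)]^6·[Al3+(aq)]^2 = 3.16×10^−7 (log Q = −6.500), giving E = +2.74 − (0.0592/6)·(−6.500) = +2.8041 V.
ΔG = −nFE = −(6)(96485)(+2.8041) J/mol = −1620 kJ/mol.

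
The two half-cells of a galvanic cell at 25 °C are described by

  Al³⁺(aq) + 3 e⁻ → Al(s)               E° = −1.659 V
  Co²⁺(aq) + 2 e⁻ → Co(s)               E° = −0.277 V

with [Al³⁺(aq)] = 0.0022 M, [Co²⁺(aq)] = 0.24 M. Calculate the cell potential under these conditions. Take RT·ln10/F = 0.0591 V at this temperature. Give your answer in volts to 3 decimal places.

+1.416 V

Co²⁺/Co is reduced (cathode, E° = −0.277 V) and Al³⁺/Al is oxidized (anode).
E°cell = −0.277 − (−1.659) = +1.382 V, with n = 6 electrons transferred.
Balancing gives 3 Co²⁺(aq) + 2 Al(s) → 3 Co(s) + 2 Al³⁺(aq); hence Q = [Al³⁺(aq)]^2 / [Co²⁺(aq)]^3 = 0.00035 (log Q = −3.456).
By the Nernst equation, E = +1.382 − (0.0591/6)·(−3.456) = +1.416 V.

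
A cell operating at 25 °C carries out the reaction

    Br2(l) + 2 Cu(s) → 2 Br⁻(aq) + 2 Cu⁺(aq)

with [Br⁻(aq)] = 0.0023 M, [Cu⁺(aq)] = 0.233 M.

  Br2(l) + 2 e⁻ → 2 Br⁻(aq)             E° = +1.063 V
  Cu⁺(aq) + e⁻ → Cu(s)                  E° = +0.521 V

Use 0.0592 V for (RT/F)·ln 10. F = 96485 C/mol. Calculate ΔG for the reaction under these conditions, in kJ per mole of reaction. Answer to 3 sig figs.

−142 kJ/mol

The standard cell potential is +1.063 − (+0.521) = +0.542 V, with n = 2 electrons in the balanced equation.
Q = [Br⁻(aq)]^2·[Cu⁺(aq)]^2 = 2.87×10^−7, so log Q = −6.542 and E = +0.542 − (0.0592/2)(−6.542) = +0.7356 V.
Finally ΔG = −nFE = −(2)(96485 C/mol)(+0.7356 V) = −142 kJ/mol.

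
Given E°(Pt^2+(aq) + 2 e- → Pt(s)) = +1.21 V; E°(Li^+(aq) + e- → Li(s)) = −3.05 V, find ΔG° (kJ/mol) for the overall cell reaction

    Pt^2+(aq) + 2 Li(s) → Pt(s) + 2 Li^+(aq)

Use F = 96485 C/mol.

In the reaction as written Pt^2+(aq) is reduced, so the Pt²⁺/Pt couple is the cathode and Li⁺/Li is the anode.
E°cell = +1.21 − (−3.05) = +4.26 V; balancing electrons gives n = 2.
ΔG° = −nFE°cell = −(2)(96485)(+4.26) J/mol = −822 kJ/mol.

−822 kJ/mol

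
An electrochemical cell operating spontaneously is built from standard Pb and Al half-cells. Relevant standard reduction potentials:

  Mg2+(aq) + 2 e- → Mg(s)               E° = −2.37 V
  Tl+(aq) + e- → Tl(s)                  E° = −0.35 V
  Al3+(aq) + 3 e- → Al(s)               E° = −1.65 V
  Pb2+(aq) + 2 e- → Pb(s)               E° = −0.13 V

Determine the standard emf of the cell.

Of the two couples in this cell, the one with the more positive reduction potential is reduced at the cathode: here that is Pb²⁺/Pb (−0.13 V); Al³⁺/Al (−1.65 V) is the anode.
E°cell = E°(cathode) − E°(anode) = −0.13 − (−1.65) = +1.52 V.

+1.52 V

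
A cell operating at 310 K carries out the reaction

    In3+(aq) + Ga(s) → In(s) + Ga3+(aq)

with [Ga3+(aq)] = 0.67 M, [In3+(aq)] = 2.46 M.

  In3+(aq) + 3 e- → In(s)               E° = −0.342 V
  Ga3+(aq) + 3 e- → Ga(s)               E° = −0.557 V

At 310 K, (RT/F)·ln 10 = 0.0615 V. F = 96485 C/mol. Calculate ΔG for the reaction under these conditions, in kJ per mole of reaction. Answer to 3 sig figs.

−65.6 kJ/mol

With In³⁺/In reduced at the cathode, E°cell = −0.342 − (−0.557) = +0.215 V and n = 3.
Here Q = [Ga3+(aq)] / [In3+(aq)] = 0.272 (log Q = −0.565), giving E = +0.215 − (0.0615/3)·(−0.565) = +0.2266 V.
Finally ΔG = −nFE = −(3)(96485 C/mol)(+0.2266 V) = −65.6 kJ/mol.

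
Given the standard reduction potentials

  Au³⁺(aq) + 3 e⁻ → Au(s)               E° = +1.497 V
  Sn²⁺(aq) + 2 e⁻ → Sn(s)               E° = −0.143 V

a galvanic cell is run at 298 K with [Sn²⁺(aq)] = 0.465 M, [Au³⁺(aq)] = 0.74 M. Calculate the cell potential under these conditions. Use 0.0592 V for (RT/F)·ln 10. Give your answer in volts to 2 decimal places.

+1.65 V

Au³⁺/Au is reduced (cathode, E° = +1.497 V) and Sn²⁺/Sn is oxidized (anode).
The standard potential is +1.497 − (−0.143) = +1.640 V and the balanced reaction transfers n = 6 electrons.
Balancing gives 2 Au³⁺(aq) + 3 Sn(s) → 2 Au(s) + 3 Sn²⁺(aq); hence Q = [Sn²⁺(aq)]^3 / [Au³⁺(aq)]^2 = 0.184 (log Q = −0.736).
By the Nernst equation, E = +1.640 − (0.0592/6)·(−0.736) = +1.65 V.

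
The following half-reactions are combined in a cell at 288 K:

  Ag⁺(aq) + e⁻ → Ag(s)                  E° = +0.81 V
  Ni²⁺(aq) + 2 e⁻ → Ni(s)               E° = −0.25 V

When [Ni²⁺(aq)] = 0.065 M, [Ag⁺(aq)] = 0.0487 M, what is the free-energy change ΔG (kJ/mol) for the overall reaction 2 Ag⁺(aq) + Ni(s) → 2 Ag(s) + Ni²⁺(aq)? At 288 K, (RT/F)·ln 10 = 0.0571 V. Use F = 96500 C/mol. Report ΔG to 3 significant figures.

The standard cell potential is +0.81 − (−0.25) = +1.06 V, with n = 2 electrons in the balanced equation.
The reaction quotient is [Ni²⁺(aq)] / [Ag⁺(aq)]^2 = 27.4; by Nernst, E = +1.06 − (0.0571/2)(1.438) = +1.0189 V.
Then ΔG = −nFE = −2 × 96500 × +1.0189 J/mol = −197 kJ/mol.

−197 kJ/mol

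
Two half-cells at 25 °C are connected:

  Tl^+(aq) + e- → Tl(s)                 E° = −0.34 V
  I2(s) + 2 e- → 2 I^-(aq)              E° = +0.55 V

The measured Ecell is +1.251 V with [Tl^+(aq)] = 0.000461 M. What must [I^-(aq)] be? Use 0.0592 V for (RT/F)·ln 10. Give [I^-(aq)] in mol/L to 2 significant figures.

0.0017 M

With I₂/I⁻ at the cathode and Tl⁺/Tl at the anode, E°cell = +0.55 − (−0.34) = +0.89 V (n = 2).
Rearranging E = E° − (0.0592/n)·log Q gives log Q = 2(+0.89 − (+1.251))/0.0592 = −12.196.
The balanced reaction is I2(s) + 2 Tl(s) → 2 I^-(aq) + 2 Tl^+(aq), so Q = [I^-(aq)]^2·[Tl^+(aq)]^2.
Solving for the unknown gives log [I^-(aq)] = −2.762, so [I^-(aq)] ≈ 0.0017 M.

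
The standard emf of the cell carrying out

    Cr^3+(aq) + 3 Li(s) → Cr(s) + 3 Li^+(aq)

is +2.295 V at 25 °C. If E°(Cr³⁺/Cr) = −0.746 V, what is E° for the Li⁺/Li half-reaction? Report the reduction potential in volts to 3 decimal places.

In the reaction as written the Cr³⁺/Cr couple is reduced (cathode) and Li⁺/Li is oxidized (anode), so E°cell = E°(Cr³⁺/Cr) − E°(Li⁺/Li).
E°(Li⁺/Li) = E°(cathode) − E°cell = −0.746 − (+2.295) = −3.041 V.

−3.041 V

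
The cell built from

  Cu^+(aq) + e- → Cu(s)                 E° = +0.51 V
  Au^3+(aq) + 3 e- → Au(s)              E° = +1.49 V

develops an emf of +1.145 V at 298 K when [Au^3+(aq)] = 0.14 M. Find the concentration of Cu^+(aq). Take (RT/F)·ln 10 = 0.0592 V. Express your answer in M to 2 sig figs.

With Au³⁺/Au at the cathode and Cu⁺/Cu at the anode, E°cell = +1.49 − (+0.51) = +0.98 V (n = 3).
Rearranging E = E° − (0.0592/n)·log Q gives log Q = 3(+0.98 − (+1.145))/0.0592 = −8.361.
For Au^3+(aq) + 3 Cu(s) → Au(s) + 3 Cu^+(aq), the reaction quotient is Q = [Cu^+(aq)]^3 / [Au^3+(aq)].
Isolating [Cu^+(aq)] in Q = 10^{−8.361} yields log [Cu^+(aq)] = −3.072, i.e. 0.00085 M.

0.00085 M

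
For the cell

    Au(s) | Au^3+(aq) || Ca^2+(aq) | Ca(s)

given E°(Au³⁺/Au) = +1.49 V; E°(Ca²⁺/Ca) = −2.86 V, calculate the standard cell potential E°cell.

−4.35 V

By convention the left-hand electrode in cell notation is the anode (oxidation) and the right-hand electrode is the cathode (reduction).
E°cell = E°(right) − E°(left) = −2.86 − (+1.49) = −4.35 V.
The negative sign shows that, as written, the cell would require an external voltage to drive the reaction.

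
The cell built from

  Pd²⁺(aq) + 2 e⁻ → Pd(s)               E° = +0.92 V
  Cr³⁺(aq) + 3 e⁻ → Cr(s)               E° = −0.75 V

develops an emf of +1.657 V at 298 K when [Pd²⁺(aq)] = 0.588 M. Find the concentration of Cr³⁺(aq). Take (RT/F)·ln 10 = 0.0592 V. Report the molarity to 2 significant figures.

With Pd²⁺/Pd at the cathode and Cr³⁺/Cr at the anode, E°cell = +0.92 − (−0.75) = +1.67 V (n = 6).
Since E = E° − (0.0592/n)·log Q, log Q = n(E° − E)/0.0592 = 1.318.
For 3 Pd²⁺(aq) + 2 Cr(s) → 3 Pd(s) + 2 Cr³⁺(aq), the reaction quotient is Q = [Cr³⁺(aq)]^2 / [Pd²⁺(aq)]^3.
Isolating [Cr³⁺(aq)] in Q = 10^{1.318} yields log [Cr³⁺(aq)] = 0.313, i.e. 2.1 M.

2.1 M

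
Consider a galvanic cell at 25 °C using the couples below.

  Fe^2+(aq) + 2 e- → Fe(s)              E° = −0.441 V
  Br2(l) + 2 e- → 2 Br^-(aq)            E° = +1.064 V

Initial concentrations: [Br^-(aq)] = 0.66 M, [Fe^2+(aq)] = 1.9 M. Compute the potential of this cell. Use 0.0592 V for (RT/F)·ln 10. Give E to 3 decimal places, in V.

Since E°(Br₂/Br⁻) > E°(Fe²⁺/Fe), Br₂/Br⁻ serves as the cathode.
E°cell = E°cat − E°an = +1.064 − (−0.441) = +1.505 V; n = 2.
The balanced reaction is Br2(l) + Fe(s) → 2 Br^-(aq) + Fe^2+(aq), so Q = [Br^-(aq)]^2·[Fe^2+(aq)] = 0.828 and log Q = −0.082.
E = E° − (0.0592/n)·log Q = +1.505 − (0.0592/2)(−0.082) = +1.507 V.

+1.507 V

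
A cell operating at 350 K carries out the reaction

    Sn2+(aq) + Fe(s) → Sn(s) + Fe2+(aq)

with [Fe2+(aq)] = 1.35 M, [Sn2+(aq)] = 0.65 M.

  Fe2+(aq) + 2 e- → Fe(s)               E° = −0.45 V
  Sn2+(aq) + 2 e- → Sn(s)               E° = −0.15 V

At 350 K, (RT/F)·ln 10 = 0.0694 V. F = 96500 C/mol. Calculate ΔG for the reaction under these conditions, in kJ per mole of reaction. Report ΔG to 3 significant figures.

−55.8 kJ/mol

With Sn²⁺/Sn reduced at the cathode, E°cell = −0.15 − (−0.45) = +0.30 V and n = 2.
Q = [Fe2+(aq)] / [Sn2+(aq)] = 2.08, so log Q = 0.317 and E = +0.30 − (0.0694/2)(0.317) = +0.2890 V.
ΔG = −nFE = −(2)(96500)(+0.2890) J/mol = −55.8 kJ/mol.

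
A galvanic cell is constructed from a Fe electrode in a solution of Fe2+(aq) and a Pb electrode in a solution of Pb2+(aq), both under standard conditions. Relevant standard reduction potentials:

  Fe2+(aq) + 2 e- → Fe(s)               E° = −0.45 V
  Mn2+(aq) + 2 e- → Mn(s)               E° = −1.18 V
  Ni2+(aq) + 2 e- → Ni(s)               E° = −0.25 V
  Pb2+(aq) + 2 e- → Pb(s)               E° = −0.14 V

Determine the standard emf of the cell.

+0.31 V

Of the two couples in this cell, the one with the more positive reduction potential is reduced at the cathode: here that is Pb²⁺/Pb (−0.14 V); Fe²⁺/Fe (−0.45 V) is the anode.
E°cell = E°(cathode) − E°(anode) = −0.14 − (−0.45) = +0.31 V.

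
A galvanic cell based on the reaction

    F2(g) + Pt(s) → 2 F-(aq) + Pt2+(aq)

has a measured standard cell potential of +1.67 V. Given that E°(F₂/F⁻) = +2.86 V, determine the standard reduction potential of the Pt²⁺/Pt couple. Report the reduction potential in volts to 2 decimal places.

In the reaction as written the F₂/F⁻ couple is reduced (cathode) and Pt²⁺/Pt is oxidized (anode), so E°cell = E°(F₂/F⁻) − E°(Pt²⁺/Pt).
E°(Pt²⁺/Pt) = E°(cathode) − E°cell = +2.86 − (+1.67) = +1.19 V.

+1.19 V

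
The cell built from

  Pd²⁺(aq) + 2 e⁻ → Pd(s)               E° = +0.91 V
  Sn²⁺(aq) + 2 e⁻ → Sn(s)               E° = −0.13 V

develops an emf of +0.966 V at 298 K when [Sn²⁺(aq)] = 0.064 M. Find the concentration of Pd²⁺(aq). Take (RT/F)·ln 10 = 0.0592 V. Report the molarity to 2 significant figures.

0.00020 M

With Pd²⁺/Pd at the cathode and Sn²⁺/Sn at the anode, E°cell = +0.91 − (−0.13) = +1.04 V (n = 2).
From the Nernst equation, log Q = n(E° − E)/0.0592 = 2·(+1.04 − (+0.966))/0.0592 = 2.500.
Balancing electrons gives Pd²⁺(aq) + Sn(s) → Pd(s) + Sn²⁺(aq); thus Q = [Sn²⁺(aq)] / [Pd²⁺(aq)].
Substituting the known concentrations and solving, log [Pd²⁺(aq)] = −3.694 and [Pd²⁺(aq)] = 0.00020 M.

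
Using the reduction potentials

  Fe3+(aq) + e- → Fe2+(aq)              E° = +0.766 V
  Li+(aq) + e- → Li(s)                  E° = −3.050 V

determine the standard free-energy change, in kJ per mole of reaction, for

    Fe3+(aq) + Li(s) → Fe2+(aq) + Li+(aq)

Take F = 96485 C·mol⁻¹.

In the reaction as written Fe3+(aq) is reduced, so the Fe³⁺/Fe²⁺ couple is the cathode and Li⁺/Li is the anode.
E°cell = +0.766 − (−3.050) = +3.816 V; balancing electrons gives n = 1.
ΔG° = −nFE°cell = −(1)(96485)(+3.816) J/mol = −368 kJ/mol.

−368 kJ/mol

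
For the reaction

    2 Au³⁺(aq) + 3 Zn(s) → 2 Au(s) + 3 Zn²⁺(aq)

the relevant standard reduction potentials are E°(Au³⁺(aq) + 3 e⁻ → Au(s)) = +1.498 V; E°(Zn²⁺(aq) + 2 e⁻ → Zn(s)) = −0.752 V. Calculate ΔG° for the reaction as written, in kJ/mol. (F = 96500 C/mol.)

In the reaction as written Au³⁺(aq) is reduced, so the Au³⁺/Au couple is the cathode and Zn²⁺/Zn is the anode.
E°cell = +1.498 − (−0.752) = +2.250 V; balancing electrons gives n = 6.
ΔG° = −nFE°cell = −(6)(96500)(+2.250) J/mol = −1303 kJ/mol.

−1303 kJ/mol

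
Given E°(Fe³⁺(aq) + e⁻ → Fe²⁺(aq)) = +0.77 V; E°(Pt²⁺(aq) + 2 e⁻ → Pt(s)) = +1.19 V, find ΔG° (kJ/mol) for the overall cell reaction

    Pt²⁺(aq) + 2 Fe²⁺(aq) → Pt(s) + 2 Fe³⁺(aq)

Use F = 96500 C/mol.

−81.1 kJ/mol

In the reaction as written Pt²⁺(aq) is reduced, so the Pt²⁺/Pt couple is the cathode and Fe³⁺/Fe²⁺ is the anode.
E°cell = +1.19 − (+0.77) = +0.42 V; balancing electrons gives n = 2.
ΔG° = −nFE°cell = −(2)(96500)(+0.42) J/mol = −81.1 kJ/mol.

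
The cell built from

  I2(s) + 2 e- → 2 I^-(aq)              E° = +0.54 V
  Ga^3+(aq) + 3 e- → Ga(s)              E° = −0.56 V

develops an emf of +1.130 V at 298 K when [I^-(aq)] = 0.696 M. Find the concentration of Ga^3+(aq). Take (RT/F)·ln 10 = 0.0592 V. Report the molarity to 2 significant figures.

0.090 M

With I₂/I⁻ at the cathode and Ga³⁺/Ga at the anode, E°cell = +0.54 − (−0.56) = +1.10 V (n = 6).
From the Nernst equation, log Q = n(E° − E)/0.0592 = 6·(+1.10 − (+1.130))/0.0592 = −3.041.
The balanced reaction is 3 I2(s) + 2 Ga(s) → 6 I^-(aq) + 2 Ga^3+(aq), so Q = [I^-(aq)]^6·[Ga^3+(aq)]^2.
Isolating [Ga^3+(aq)] in Q = 10^{−3.041} yields log [Ga^3+(aq)] = −1.048, i.e. 0.090 M.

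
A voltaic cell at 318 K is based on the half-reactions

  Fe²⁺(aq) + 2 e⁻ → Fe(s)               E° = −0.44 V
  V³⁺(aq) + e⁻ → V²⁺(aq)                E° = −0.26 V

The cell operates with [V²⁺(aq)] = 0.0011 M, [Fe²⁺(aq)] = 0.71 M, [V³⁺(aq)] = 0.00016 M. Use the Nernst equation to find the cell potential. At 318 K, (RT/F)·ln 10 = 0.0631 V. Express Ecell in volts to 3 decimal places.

Since E°(V³⁺/V²⁺) > E°(Fe²⁺/Fe), V³⁺/V²⁺ serves as the cathode.
The standard potential is −0.26 − (−0.44) = +0.18 V and the balanced reaction transfers n = 2 electrons.
Balancing gives 2 V³⁺(aq) + Fe(s) → 2 V²⁺(aq) + Fe²⁺(aq); hence Q = ([V²⁺(aq)]^2·[Fe²⁺(aq)]) / [V³⁺(aq)]^2 = 33.6 (log Q = 1.526).
By the Nernst equation, E = +0.18 − (0.0631/2)·(1.526) = +0.132 V.

+0.132 V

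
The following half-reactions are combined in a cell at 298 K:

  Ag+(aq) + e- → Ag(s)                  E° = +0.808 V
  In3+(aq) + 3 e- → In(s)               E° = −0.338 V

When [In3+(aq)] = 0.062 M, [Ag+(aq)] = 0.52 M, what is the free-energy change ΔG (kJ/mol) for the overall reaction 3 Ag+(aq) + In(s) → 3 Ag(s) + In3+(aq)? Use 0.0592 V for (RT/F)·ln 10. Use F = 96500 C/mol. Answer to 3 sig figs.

E°cell = +0.808 − (−0.338) = +1.146 V; the balanced reaction transfers n = 3 electrons.
Q = [In3+(aq)] / [Ag+(aq)]^3 = 0.441, so log Q = −0.356 and E = +1.146 − (0.0592/3)(−0.356) = +1.1530 V.
ΔG = −nFE = −(3)(96500)(+1.1530) J/mol = −334 kJ/mol.

−334 kJ/mol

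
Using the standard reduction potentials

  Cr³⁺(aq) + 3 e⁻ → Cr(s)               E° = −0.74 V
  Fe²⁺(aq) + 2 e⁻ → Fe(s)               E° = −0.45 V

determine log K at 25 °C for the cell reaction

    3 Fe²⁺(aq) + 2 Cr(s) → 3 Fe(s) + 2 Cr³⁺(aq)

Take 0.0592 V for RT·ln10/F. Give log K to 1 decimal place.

log K = 29.4

The Fe²⁺/Fe couple is reduced (cathode); E°cell = −0.45 − (−0.74) = +0.29 V with n = 6.
At equilibrium E = 0, so log K = nE°cell / 0.0592 = (6)(+0.29) / 0.0592 = 29.4.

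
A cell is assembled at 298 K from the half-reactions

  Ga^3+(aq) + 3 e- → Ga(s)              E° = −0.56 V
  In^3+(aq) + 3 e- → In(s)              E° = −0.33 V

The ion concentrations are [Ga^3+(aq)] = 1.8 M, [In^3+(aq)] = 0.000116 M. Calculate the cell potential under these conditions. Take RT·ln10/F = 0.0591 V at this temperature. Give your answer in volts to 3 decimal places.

The In³⁺/In couple has the more positive E°, so it is the cathode; Ga³⁺/Ga is the anode.
E°cell = −0.33 − (−0.56) = +0.23 V, with n = 3 electrons transferred.
Balancing gives In^3+(aq) + Ga(s) → In(s) + Ga^3+(aq); hence Q = [Ga^3+(aq)] / [In^3+(aq)] = 1.55×10^4 (log Q = 4.191).
By the Nernst equation, E = +0.23 − (0.0591/3)·(4.191) = +0.147 V.

+0.147 V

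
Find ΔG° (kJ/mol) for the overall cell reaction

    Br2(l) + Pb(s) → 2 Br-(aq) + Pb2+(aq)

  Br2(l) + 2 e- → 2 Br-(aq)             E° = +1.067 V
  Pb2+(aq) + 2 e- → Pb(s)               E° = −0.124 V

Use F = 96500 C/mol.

−230 kJ/mol

In the reaction as written Br2(l) is reduced, so the Br₂/Br⁻ couple is the cathode and Pb²⁺/Pb is the anode.
E°cell = +1.067 − (−0.124) = +1.191 V; balancing electrons gives n = 2.
ΔG° = −nFE°cell = −(2)(96500)(+1.191) J/mol = −230 kJ/mol.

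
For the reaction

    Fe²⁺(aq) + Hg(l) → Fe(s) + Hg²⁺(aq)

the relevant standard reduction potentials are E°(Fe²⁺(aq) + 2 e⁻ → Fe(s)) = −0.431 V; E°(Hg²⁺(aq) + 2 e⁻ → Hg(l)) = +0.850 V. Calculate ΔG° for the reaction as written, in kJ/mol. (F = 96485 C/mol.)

+247 kJ/mol

In the reaction as written Fe²⁺(aq) is reduced, so the Fe²⁺/Fe couple is the cathode and Hg²⁺/Hg is the anode.
E°cell = −0.431 − (+0.850) = −1.281 V; balancing electrons gives n = 2.
ΔG° = −nFE°cell = −(2)(96485)(−1.281) J/mol = +247 kJ/mol.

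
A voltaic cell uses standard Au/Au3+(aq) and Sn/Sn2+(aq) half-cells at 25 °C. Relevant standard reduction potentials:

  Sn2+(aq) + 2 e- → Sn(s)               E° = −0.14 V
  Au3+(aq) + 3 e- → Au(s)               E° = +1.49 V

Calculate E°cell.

+1.63 V

The Au³⁺/Au couple has the higher E°, so Au ion is reduced (cathode) and Sn is oxidized (anode).
E°cell = E°(cathode) − E°(anode) = +1.49 − (−0.14) = +1.63 V.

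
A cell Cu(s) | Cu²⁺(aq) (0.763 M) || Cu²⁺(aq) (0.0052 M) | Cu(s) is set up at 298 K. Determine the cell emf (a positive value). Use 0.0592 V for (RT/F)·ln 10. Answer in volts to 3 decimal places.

0.064 V

For a concentration cell E°cell = 0, since both electrodes use the same couple.
The compartment with the higher Cu²⁺(aq) concentration (0.763 M) acts as the cathode; ions are reduced there and produced at the dilute (0.0052 M) anode.
With n = 2, Ecell = −(0.0592/2)·log([dilute]/[conc]) = −(0.0592/2)·log(0.0052/0.763) = +0.064 V.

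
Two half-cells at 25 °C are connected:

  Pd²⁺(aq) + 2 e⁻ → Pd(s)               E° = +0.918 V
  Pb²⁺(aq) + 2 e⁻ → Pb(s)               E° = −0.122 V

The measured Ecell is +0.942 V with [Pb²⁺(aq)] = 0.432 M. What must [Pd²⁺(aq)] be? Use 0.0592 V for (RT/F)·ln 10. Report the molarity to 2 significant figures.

Pd²⁺/Pd is the cathode (higher E°); E°cell = +0.918 − (−0.122) = +1.040 V with n = 2.
From the Nernst equation, log Q = n(E° − E)/0.0592 = 2·(+1.040 − (+0.942))/0.0592 = 3.311.
For Pd²⁺(aq) + Pb(s) → Pd(s) + Pb²⁺(aq), the reaction quotient is Q = [Pb²⁺(aq)] / [Pd²⁺(aq)].
Solving for the unknown gives log [Pd²⁺(aq)] = −3.676, so [Pd²⁺(aq)] ≈ 0.00021 M.

0.00021 M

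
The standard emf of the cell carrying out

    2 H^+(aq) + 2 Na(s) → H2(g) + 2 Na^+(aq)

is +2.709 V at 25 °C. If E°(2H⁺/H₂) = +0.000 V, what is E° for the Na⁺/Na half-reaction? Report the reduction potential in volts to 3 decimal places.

In the reaction as written the 2H⁺/H₂ couple is reduced (cathode) and Na⁺/Na is oxidized (anode), so E°cell = E°(2H⁺/H₂) − E°(Na⁺/Na).
E°(Na⁺/Na) = E°(cathode) − E°cell = +0.000 − (+2.709) = −2.709 V.

−2.709 V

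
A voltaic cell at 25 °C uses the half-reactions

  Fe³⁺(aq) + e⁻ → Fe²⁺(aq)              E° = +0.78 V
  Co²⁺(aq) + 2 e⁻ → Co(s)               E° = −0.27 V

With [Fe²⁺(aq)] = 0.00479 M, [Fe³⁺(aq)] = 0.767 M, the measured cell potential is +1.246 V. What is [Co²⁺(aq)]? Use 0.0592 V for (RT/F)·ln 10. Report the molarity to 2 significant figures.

0.0061 M

With Fe³⁺/Fe²⁺ at the cathode and Co²⁺/Co at the anode, E°cell = +0.78 − (−0.27) = +1.05 V (n = 2).
Rearranging E = E° − (0.0592/n)·log Q gives log Q = 2(+1.05 − (+1.246))/0.0592 = −6.622.
Balancing electrons gives 2 Fe³⁺(aq) + Co(s) → 2 Fe²⁺(aq) + Co²⁺(aq); thus Q = ([Fe²⁺(aq)]^2·[Co²⁺(aq)]) / [Fe³⁺(aq)]^2.
Substituting the known concentrations and solving, log [Co²⁺(aq)] = −2.213 and [Co²⁺(aq)] = 0.0061 M.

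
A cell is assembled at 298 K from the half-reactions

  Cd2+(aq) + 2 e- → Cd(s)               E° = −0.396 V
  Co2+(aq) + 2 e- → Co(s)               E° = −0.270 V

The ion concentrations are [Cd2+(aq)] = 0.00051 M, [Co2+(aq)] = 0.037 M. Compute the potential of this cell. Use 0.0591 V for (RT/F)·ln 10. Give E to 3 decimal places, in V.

The Co²⁺/Co couple has the more positive E°, so it is the cathode; Cd²⁺/Cd is the anode.
E°cell = E°cat − E°an = −0.270 − (−0.396) = +0.126 V; n = 2.
The balanced reaction is Co2+(aq) + Cd(s) → Co(s) + Cd2+(aq), so Q = [Cd2+(aq)] / [Co2+(aq)] = 0.0138 and log Q = −1.861.
By the Nernst equation, E = +0.126 − (0.0591/2)·(−1.861) = +0.181 V.

+0.181 V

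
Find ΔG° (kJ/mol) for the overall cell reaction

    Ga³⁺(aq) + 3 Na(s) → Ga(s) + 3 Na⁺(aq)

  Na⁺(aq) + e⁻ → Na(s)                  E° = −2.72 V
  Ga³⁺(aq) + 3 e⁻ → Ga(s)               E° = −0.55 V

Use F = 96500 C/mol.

−628 kJ/mol

In the reaction as written Ga³⁺(aq) is reduced, so the Ga³⁺/Ga couple is the cathode and Na⁺/Na is the anode.
E°cell = −0.55 − (−2.72) = +2.17 V; balancing electrons gives n = 3.
ΔG° = −nFE°cell = −(3)(96500)(+2.17) J/mol = −628 kJ/mol.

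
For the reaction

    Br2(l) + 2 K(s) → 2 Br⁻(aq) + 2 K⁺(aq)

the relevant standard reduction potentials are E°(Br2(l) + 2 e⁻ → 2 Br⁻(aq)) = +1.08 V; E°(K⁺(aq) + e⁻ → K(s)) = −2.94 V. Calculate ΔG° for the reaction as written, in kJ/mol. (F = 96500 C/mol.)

In the reaction as written Br2(l) is reduced, so the Br₂/Br⁻ couple is the cathode and K⁺/K is the anode.
E°cell = +1.08 − (−2.94) = +4.02 V; balancing electrons gives n = 2.
ΔG° = −nFE°cell = −(2)(96500)(+4.02) J/mol = −776 kJ/mol.

−776 kJ/mol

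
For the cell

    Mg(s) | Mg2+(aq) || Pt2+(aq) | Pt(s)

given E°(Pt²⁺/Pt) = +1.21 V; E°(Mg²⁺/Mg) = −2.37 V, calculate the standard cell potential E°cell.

+3.58 V

By convention the left-hand electrode in cell notation is the anode (oxidation) and the right-hand electrode is the cathode (reduction).
E°cell = E°(right) − E°(left) = +1.21 − (−2.37) = +3.58 V.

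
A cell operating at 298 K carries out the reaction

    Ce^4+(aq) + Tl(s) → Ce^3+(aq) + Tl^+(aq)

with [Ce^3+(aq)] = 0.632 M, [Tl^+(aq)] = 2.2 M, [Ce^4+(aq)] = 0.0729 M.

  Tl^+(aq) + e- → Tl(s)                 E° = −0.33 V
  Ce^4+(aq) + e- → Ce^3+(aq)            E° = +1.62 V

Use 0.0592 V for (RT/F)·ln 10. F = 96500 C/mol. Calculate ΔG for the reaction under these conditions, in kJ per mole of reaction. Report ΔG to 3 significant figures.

The standard cell potential is +1.62 − (−0.33) = +1.95 V, with n = 1 electron in the balanced equation.
Q = ([Ce^3+(aq)]·[Tl^+(aq)]) / [Ce^4+(aq)] = 19.1, so log Q = 1.280 and E = +1.95 − (0.0592/1)(1.280) = +1.8742 V.
Finally ΔG = −nFE = −(1)(96500 C/mol)(+1.8742 V) = −181 kJ/mol.

−181 kJ/mol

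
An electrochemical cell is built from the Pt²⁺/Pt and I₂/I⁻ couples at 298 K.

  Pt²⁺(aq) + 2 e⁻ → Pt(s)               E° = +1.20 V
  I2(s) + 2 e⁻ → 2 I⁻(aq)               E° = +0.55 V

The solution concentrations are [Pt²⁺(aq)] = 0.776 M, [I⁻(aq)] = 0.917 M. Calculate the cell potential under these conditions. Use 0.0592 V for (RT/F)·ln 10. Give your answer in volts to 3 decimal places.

Pt²⁺/Pt is reduced (cathode, E° = +1.20 V) and I₂/I⁻ is oxidized (anode).
E°cell = +1.20 − (+0.55) = +0.65 V, with n = 2 electrons transferred.
For the overall reaction Pt²⁺(aq) + 2 I⁻(aq) → Pt(s) + I2(s), Q = 1 / ([Pt²⁺(aq)]·[I⁻(aq)]^2) = 1.53, giving log Q = 0.185.
E = E° − (0.0592/n)·log Q = +0.65 − (0.0592/2)(0.185) = +0.645 V.

+0.645 V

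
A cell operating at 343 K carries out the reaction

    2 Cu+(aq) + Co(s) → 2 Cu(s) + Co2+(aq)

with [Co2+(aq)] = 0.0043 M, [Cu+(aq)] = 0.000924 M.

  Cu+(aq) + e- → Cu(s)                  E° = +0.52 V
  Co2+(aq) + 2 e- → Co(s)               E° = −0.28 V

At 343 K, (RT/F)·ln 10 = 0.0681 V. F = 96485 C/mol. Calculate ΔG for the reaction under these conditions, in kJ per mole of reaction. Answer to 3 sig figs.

−130 kJ/mol

E°cell = +0.52 − (−0.28) = +0.80 V; the balanced reaction transfers n = 2 electrons.
Q = [Co2+(aq)] / [Cu+(aq)]^2 = 5.04×10^3, so log Q = 3.702 and E = +0.80 − (0.0681/2)(3.702) = +0.6739 V.
Then ΔG = −nFE = −2 × 96485 × +0.6739 J/mol = −130 kJ/mol.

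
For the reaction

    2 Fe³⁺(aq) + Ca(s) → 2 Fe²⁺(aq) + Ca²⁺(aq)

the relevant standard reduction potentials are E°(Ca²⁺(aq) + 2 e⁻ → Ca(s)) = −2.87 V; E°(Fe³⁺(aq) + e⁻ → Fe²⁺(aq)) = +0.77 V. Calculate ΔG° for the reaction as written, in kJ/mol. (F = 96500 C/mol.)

−703 kJ/mol

In the reaction as written Fe³⁺(aq) is reduced, so the Fe³⁺/Fe²⁺ couple is the cathode and Ca²⁺/Ca is the anode.
E°cell = +0.77 − (−2.87) = +3.64 V; balancing electrons gives n = 2.
ΔG° = −nFE°cell = −(2)(96500)(+3.64) J/mol = −703 kJ/mol.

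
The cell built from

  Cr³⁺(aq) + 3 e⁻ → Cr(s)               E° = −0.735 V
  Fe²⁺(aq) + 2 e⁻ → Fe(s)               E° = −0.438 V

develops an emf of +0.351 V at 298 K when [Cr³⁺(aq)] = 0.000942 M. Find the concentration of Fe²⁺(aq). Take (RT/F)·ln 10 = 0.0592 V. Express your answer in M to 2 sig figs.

0.64 M

With Fe²⁺/Fe at the cathode and Cr³⁺/Cr at the anode, E°cell = −0.438 − (−0.735) = +0.297 V (n = 6).
Since E = E° − (0.0592/n)·log Q, log Q = n(E° − E)/0.0592 = −5.473.
Balancing electrons gives 3 Fe²⁺(aq) + 2 Cr(s) → 3 Fe(s) + 2 Cr³⁺(aq); thus Q = [Cr³⁺(aq)]^2 / [Fe²⁺(aq)]^3.
Isolating [Fe²⁺(aq)] in Q = 10^{−5.473} yields log [Fe²⁺(aq)] = −0.193, i.e. 0.64 M.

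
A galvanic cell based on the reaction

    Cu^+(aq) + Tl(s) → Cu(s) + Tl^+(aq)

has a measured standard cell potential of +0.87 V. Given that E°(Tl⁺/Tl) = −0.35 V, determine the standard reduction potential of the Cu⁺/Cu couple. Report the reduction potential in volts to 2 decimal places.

In the reaction as written the Cu⁺/Cu couple is reduced (cathode) and Tl⁺/Tl is oxidized (anode), so E°cell = E°(Cu⁺/Cu) − E°(Tl⁺/Tl).
E°(Cu⁺/Cu) = E°cell + E°(anode) = +0.87 + (−0.35) = +0.52 V.

+0.52 V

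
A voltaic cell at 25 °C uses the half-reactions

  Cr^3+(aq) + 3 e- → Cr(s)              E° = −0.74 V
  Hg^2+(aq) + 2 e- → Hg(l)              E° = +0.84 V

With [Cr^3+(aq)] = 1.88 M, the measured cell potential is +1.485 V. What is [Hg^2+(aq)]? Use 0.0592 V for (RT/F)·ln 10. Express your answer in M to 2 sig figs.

0.00094 M

Hg²⁺/Hg is the cathode (higher E°); E°cell = +0.84 − (−0.74) = +1.58 V with n = 6.
Rearranging E = E° − (0.0592/n)·log Q gives log Q = 6(+1.58 − (+1.485))/0.0592 = 9.628.
The balanced reaction is 3 Hg^2+(aq) + 2 Cr(s) → 3 Hg(l) + 2 Cr^3+(aq), so Q = [Cr^3+(aq)]^2 / [Hg^2+(aq)]^3.
Substituting the known concentrations and solving, log [Hg^2+(aq)] = −3.027 and [Hg^2+(aq)] = 0.00094 M.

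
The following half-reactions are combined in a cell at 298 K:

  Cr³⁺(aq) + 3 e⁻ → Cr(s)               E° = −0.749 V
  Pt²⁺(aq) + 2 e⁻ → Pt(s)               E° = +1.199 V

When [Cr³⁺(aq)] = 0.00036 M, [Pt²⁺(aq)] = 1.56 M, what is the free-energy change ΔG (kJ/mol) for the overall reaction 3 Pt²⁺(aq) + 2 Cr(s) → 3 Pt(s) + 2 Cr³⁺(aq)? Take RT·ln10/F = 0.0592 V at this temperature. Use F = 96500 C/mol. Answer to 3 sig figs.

E°cell = +1.199 − (−0.749) = +1.948 V; the balanced reaction transfers n = 6 electrons.
The reaction quotient is [Cr³⁺(aq)]^2 / [Pt²⁺(aq)]^3 = 3.41×10^−8; by Nernst, E = +1.948 − (0.0592/6)(−7.467) = +2.0217 V.
Finally ΔG = −nFE = −(6)(96500 C/mol)(+2.0217 V) = −1170 kJ/mol.

−1170 kJ/mol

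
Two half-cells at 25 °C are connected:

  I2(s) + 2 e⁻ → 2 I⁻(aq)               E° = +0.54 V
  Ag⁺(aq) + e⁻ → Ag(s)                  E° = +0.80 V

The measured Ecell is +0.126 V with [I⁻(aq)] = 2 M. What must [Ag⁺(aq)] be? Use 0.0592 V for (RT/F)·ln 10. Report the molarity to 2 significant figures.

0.0027 M

The Ag⁺/Ag couple has the larger reduction potential, so it is the cathode: E°cell = +0.80 − (+0.54) = +0.26 V and n = 2.
From the Nernst equation, log Q = n(E° − E)/0.0592 = 2·(+0.26 − (+0.126))/0.0592 = 4.527.
For 2 Ag⁺(aq) + 2 I⁻(aq) → 2 Ag(s) + I2(s), the reaction quotient is Q = 1 / ([Ag⁺(aq)]^2·[I⁻(aq)]^2).
Isolating [Ag⁺(aq)] in Q = 10^{4.527} yields log [Ag⁺(aq)] = −2.565, i.e. 0.0027 M.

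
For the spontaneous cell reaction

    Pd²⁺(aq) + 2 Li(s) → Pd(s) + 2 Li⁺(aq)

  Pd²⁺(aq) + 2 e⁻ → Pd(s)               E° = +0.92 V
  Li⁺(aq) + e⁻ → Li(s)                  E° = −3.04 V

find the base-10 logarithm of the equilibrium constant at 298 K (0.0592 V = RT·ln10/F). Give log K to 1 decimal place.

log K = 133.8

The Pd²⁺/Pd couple is reduced (cathode); E°cell = +0.92 − (−3.04) = +3.96 V with n = 2.
At equilibrium E = 0, so log K = nE°cell / 0.0592 = (2)(+3.96) / 0.0592 = 133.8.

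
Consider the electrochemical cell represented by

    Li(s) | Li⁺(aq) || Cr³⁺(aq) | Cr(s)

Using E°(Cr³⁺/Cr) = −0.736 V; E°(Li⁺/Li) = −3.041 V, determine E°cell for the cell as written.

+2.305 V

By convention the left-hand electrode in cell notation is the anode (oxidation) and the right-hand electrode is the cathode (reduction).
E°cell = E°(right) − E°(left) = −0.736 − (−3.041) = +2.305 V.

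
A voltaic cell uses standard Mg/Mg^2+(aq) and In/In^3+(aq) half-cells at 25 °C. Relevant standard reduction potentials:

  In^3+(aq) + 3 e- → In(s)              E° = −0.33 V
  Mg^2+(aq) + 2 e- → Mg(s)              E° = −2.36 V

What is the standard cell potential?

+2.03 V

The In³⁺/In couple has the higher E°, so In ion is reduced (cathode) and Mg is oxidized (anode).
E°cell = E°(cathode) − E°(anode) = −0.33 − (−2.36) = +2.03 V.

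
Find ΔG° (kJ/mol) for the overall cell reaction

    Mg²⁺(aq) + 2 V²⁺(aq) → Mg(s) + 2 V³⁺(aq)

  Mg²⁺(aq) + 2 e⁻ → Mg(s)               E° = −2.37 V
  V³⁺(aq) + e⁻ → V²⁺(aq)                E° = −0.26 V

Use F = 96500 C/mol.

+407 kJ/mol

In the reaction as written Mg²⁺(aq) is reduced, so the Mg²⁺/Mg couple is the cathode and V³⁺/V²⁺ is the anode.
E°cell = −2.37 − (−0.26) = −2.11 V; balancing electrons gives n = 2.
ΔG° = −nFE°cell = −(2)(96500)(−2.11) J/mol = +407 kJ/mol.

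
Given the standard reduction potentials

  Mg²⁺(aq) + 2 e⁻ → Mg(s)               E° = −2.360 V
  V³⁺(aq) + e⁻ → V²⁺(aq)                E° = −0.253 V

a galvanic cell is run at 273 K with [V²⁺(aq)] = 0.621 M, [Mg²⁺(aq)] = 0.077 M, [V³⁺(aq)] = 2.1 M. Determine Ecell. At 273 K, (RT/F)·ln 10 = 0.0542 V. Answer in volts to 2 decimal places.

The V³⁺/V²⁺ couple has the more positive E°, so it is the cathode; Mg²⁺/Mg is the anode.
The standard potential is −0.253 − (−2.360) = +2.107 V and the balanced reaction transfers n = 2 electrons.
For the overall reaction 2 V³⁺(aq) + Mg(s) → 2 V²⁺(aq) + Mg²⁺(aq), Q = ([V²⁺(aq)]^2·[Mg²⁺(aq)]) / [V³⁺(aq)]^2 = 0.00673, giving log Q = −2.172.
By the Nernst equation, E = +2.107 − (0.0542/2)·(−2.172) = +2.17 V.

+2.17 V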